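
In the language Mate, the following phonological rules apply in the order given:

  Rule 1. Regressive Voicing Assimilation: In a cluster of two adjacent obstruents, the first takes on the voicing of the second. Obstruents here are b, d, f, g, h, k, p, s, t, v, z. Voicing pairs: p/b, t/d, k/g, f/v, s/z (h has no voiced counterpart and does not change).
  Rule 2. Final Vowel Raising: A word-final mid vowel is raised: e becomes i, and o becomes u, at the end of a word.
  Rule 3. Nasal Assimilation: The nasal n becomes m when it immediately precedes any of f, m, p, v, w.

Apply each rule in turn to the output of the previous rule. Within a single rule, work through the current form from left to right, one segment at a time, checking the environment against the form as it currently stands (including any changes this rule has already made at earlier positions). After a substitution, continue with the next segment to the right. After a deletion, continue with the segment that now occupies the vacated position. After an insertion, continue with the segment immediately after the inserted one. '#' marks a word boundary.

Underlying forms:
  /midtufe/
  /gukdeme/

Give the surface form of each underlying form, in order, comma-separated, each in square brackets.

/midtufe/:
  Rule 1 Regressive Voicing Assimilation: [midtufe] → [mittufe]
  Rule 2 Final Vowel Raising: [mittufe] → [mittufi]
  Rule 3 Nasal Assimilation: no change — [mittufi]
/gukdeme/:
  Rule 1 Regressive Voicing Assimilation: [gukdeme] → [gugdeme]
  Rule 2 Final Vowel Raising: [gugdeme] → [gugdemi]
  Rule 3 Nasal Assimilation: no change — [gugdemi]

[mittufi], [gugdemi]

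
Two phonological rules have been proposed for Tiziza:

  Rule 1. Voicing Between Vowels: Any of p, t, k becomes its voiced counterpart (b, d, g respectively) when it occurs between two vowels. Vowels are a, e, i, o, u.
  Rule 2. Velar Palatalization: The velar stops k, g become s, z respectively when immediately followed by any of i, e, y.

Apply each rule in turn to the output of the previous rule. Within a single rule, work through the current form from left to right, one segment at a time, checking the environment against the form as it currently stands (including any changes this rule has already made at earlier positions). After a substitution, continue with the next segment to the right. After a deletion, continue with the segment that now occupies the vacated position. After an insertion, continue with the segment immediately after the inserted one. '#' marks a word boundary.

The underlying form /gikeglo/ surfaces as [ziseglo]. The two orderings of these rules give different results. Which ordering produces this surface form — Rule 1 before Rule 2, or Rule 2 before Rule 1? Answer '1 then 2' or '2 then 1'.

2 then 1

Order 1 then 2:
  1 Voicing Between Vowels: [gikeglo] → [gigeglo]
  2 Velar Palatalization: [gigeglo] → [zizeglo]
  result: [zizeglo]
Order 2 then 1:
  2 Velar Palatalization: [gikeglo] → [ziseglo]
  1 Voicing Between Vowels: no change — [ziseglo]
  result: [ziseglo]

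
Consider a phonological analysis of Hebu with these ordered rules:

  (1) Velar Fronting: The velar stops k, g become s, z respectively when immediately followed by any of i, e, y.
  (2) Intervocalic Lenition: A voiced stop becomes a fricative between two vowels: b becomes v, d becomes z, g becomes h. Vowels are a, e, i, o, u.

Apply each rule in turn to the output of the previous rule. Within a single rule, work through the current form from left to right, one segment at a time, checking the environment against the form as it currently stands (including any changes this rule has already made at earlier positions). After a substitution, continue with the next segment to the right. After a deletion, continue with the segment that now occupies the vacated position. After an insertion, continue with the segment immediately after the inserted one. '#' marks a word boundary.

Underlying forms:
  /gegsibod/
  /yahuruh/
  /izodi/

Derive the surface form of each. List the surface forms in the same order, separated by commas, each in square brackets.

/gegsibod/:
  (1) Velar Fronting: [gegsibod] → [zegsibod]
  (2) Intervocalic Lenition: [zegsibod] → [zegsivod]
/yahuruh/:
  (1) Velar Fronting: no change — [yahuruh]
  (2) Intervocalic Lenition: no change — [yahuruh]
/izodi/:
  (1) Velar Fronting: no change — [izodi]
  (2) Intervocalic Lenition: [izodi] → [izozi]

[zegsivod], [yahuruh], [izozi]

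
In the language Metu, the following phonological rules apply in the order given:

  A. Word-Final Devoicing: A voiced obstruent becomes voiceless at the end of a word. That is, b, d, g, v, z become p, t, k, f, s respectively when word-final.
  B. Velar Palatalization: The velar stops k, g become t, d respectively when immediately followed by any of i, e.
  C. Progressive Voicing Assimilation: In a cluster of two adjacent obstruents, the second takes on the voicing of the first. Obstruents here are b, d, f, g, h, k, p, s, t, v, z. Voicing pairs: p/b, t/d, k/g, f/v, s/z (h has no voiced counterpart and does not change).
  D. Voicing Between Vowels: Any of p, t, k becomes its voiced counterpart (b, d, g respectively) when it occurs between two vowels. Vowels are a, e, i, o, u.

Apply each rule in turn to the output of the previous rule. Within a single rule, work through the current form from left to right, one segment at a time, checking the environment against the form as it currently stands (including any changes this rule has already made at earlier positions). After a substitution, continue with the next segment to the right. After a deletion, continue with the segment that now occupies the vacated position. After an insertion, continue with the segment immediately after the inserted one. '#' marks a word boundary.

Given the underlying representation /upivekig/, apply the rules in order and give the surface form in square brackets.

[ubivedik]

A Word-Final Devoicing: [upivekig] → [upivekik]
B Velar Palatalization: [upivekik] → [upivetik]
C Progressive Voicing Assimilation: no change — [upivetik]
D Voicing Between Vowels: [upivetik] → [ubivedik]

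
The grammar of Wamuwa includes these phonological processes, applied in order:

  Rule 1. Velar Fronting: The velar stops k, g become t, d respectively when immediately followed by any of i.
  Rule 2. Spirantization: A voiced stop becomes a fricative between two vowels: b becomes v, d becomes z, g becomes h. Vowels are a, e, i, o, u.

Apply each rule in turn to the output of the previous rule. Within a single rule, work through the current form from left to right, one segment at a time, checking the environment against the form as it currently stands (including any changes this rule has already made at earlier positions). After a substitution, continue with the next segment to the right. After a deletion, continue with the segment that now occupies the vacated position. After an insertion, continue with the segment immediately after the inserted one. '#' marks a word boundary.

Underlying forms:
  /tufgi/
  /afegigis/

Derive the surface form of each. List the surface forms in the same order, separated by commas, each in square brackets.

/tufgi/:
  Rule 1 Velar Fronting: [tufgi] → [tufdi]
  Rule 2 Spirantization: no change — [tufdi]
/afegigis/:
  Rule 1 Velar Fronting: [afegigis] → [afedidis]
  Rule 2 Spirantization: [afedidis] → [afezizis]

[tufdi], [afezizis]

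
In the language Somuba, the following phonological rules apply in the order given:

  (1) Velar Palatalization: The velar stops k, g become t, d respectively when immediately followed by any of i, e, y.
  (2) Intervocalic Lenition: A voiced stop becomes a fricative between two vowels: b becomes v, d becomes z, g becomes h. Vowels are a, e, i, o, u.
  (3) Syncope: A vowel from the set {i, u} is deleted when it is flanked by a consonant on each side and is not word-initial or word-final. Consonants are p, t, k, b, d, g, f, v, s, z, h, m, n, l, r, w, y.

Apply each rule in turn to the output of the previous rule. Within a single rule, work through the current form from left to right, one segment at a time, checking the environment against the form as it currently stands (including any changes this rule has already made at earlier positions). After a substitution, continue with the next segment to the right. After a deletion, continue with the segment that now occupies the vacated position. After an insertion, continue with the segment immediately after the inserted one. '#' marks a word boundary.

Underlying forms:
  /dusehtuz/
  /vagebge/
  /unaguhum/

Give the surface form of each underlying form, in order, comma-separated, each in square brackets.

/dusehtuz/:
  (1) Velar Palatalization: no change — [dusehtuz]
  (2) Intervocalic Lenition: no change — [dusehtuz]
  (3) Syncope: [dusehtuz] → [dsehtz]
/vagebge/:
  (1) Velar Palatalization: [vagebge] → [vadebde]
  (2) Intervocalic Lenition: [vadebde] → [vazebde]
  (3) Syncope: no change — [vazebde]
/unaguhum/:
  (1) Velar Palatalization: no change — [unaguhum]
  (2) Intervocalic Lenition: [unaguhum] → [unahuhum]
  (3) Syncope: [unahuhum] → [unahhm]

[dsehtz], [vazebde], [unahhm]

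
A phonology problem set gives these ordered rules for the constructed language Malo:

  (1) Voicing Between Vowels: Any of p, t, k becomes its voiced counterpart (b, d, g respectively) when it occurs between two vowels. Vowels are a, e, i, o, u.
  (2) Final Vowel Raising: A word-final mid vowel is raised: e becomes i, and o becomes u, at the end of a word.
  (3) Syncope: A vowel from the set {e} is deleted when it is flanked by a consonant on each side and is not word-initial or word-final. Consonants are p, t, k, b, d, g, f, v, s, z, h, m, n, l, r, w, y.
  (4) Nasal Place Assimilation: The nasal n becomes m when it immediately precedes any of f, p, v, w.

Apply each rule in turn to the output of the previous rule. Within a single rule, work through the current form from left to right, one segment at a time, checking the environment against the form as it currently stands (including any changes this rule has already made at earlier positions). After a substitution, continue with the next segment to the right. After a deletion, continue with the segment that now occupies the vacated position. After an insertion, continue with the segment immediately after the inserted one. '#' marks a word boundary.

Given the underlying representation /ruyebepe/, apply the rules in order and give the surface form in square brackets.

(1) Voicing Between Vowels: [ruyebepe] → [ruyebebe]
(2) Final Vowel Raising: [ruyebebe] → [ruyebebi]
(3) Syncope: [ruyebebi] → [ruybbi]
(4) Nasal Place Assimilation: no change — [ruybbi]

[ruybbi]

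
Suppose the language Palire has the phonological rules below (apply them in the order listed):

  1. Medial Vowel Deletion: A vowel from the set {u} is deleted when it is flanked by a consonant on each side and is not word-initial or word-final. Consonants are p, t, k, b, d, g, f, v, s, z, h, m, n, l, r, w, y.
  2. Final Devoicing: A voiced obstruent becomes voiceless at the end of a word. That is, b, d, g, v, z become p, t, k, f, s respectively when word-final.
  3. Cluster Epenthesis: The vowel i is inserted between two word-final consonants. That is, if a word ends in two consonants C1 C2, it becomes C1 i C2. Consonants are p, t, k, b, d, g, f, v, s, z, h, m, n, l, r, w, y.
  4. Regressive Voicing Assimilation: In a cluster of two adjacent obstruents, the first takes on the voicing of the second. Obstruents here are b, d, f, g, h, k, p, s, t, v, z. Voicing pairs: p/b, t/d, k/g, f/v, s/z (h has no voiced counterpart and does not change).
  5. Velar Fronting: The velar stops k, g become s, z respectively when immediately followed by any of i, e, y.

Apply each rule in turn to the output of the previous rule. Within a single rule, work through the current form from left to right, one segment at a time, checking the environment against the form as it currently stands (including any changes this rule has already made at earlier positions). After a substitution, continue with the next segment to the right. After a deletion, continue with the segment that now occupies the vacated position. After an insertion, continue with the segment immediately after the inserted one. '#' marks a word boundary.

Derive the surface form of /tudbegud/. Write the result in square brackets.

[ddbezit]

1 Medial Vowel Deletion: [tudbegud] → [tdbegd]
2 Final Devoicing: [tdbegd] → [tdbegt]
3 Cluster Epenthesis: [tdbegt] → [tdbegit]
4 Regressive Voicing Assimilation: [tdbegit] → [ddbegit]
5 Velar Fronting: [ddbegit] → [ddbezit]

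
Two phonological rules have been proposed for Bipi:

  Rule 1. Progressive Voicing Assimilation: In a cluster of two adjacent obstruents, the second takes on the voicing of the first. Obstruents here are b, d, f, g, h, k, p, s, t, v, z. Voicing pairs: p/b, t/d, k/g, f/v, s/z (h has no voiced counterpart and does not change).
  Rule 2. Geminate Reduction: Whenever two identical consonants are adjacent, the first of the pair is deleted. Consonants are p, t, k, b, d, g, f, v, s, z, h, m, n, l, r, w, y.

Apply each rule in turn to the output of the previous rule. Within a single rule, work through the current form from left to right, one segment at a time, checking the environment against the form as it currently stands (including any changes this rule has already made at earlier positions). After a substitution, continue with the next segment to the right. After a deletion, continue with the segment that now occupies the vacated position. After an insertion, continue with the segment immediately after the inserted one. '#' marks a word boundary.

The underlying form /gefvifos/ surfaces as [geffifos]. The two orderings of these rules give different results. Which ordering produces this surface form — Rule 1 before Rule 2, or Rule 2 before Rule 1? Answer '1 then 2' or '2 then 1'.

2 then 1

Order 1 then 2:
  1 Progressive Voicing Assimilation: [gefvifos] → [geffifos]
  2 Geminate Reduction: [geffifos] → [gefifos]
  result: [gefifos]
Order 2 then 1:
  2 Geminate Reduction: no change — [gefvifos]
  1 Progressive Voicing Assimilation: [gefvifos] → [geffifos]
  result: [geffifos]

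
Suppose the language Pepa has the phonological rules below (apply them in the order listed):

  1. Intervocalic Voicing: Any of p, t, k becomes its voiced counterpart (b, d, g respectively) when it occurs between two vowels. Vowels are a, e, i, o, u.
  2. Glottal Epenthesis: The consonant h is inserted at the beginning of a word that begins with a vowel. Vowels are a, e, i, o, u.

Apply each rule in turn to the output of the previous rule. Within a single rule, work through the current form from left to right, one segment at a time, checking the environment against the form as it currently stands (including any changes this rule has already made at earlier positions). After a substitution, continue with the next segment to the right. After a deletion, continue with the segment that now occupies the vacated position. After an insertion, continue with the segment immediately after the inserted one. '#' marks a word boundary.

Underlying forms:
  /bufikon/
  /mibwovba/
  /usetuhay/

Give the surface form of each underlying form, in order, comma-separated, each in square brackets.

/bufikon/:
  1 Intervocalic Voicing: [bufikon] → [bufigon]
  2 Glottal Epenthesis: no change — [bufigon]
/mibwovba/:
  1 Intervocalic Voicing: no change — [mibwovba]
  2 Glottal Epenthesis: no change — [mibwovba]
/usetuhay/:
  1 Intervocalic Voicing: [usetuhay] → [useduhay]
  2 Glottal Epenthesis: [useduhay] → [huseduhay]

[bufigon], [mibwovba], [huseduhay]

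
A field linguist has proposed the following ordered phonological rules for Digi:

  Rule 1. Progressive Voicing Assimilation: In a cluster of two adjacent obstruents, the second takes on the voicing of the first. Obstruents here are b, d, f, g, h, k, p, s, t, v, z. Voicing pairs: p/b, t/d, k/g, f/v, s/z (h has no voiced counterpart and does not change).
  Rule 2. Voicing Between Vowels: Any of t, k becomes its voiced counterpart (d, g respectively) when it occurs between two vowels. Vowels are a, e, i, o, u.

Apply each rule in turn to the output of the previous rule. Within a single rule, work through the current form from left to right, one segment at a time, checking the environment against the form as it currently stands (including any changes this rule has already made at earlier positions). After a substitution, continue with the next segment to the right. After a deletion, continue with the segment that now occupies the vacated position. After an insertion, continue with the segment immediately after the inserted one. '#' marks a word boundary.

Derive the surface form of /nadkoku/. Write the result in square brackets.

[nadgogu]

Rule 1 Progressive Voicing Assimilation: [nadkoku] → [nadgoku]
Rule 2 Voicing Between Vowels: [nadgoku] → [nadgogu]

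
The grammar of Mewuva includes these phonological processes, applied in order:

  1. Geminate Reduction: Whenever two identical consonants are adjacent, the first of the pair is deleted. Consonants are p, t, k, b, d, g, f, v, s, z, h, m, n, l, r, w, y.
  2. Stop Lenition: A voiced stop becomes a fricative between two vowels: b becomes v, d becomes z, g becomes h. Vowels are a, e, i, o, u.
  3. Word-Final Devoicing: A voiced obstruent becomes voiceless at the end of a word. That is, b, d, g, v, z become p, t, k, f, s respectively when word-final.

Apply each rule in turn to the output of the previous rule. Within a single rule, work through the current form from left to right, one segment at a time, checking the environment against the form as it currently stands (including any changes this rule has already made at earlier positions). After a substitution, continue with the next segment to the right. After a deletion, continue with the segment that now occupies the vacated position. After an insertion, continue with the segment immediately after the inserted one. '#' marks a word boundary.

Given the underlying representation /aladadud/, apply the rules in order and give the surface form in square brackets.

[alazazut]

1 Geminate Reduction: no change — [aladadud]
2 Stop Lenition: [aladadud] → [alazazud]
3 Word-Final Devoicing: [alazazud] → [alazazut]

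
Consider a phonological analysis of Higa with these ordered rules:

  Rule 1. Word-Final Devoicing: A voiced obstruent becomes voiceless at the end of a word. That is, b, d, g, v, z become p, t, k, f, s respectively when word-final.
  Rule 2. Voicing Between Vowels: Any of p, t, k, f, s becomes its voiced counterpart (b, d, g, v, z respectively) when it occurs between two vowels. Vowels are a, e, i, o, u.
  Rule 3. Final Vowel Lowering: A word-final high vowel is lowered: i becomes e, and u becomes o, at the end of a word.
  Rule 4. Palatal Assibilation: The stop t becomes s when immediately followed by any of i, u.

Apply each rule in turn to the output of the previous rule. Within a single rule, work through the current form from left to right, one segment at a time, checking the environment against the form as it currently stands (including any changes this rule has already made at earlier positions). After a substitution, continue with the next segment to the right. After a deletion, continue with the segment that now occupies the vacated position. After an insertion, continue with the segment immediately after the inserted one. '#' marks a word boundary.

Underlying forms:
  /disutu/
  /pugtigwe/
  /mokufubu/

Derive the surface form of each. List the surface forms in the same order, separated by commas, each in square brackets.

[dizudo], [pugsigwe], [moguvubo]

/disutu/:
  Rule 1 Word-Final Devoicing: no change — [disutu]
  Rule 2 Voicing Between Vowels: [disutu] → [dizudu]
  Rule 3 Final Vowel Lowering: [dizudu] → [dizudo]
  Rule 4 Palatal Assibilation: no change — [dizudo]
/pugtigwe/:
  Rule 1 Word-Final Devoicing: no change — [pugtigwe]
  Rule 2 Voicing Between Vowels: no change — [pugtigwe]
  Rule 3 Final Vowel Lowering: no change — [pugtigwe]
  Rule 4 Palatal Assibilation: [pugtigwe] → [pugsigwe]
/mokufubu/:
  Rule 1 Word-Final Devoicing: no change — [mokufubu]
  Rule 2 Voicing Between Vowels: [mokufubu] → [moguvubu]
  Rule 3 Final Vowel Lowering: [moguvubu] → [moguvubo]
  Rule 4 Palatal Assibilation: no change — [moguvubo]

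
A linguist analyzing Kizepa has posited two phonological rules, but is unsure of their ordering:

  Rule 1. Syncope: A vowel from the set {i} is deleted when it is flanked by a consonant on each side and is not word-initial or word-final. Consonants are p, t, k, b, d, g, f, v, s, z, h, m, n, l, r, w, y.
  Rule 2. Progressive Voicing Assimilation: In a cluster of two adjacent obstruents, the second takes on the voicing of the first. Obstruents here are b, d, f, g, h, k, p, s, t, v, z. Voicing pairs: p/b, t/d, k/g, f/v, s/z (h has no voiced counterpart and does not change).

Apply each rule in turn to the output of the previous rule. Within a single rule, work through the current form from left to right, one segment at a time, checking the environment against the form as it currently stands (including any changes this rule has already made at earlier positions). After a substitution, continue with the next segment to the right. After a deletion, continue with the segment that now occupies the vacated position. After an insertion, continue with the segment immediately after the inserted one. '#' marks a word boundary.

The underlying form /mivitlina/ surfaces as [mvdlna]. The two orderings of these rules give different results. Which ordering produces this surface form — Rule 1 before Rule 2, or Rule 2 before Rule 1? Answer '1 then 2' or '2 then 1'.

Order 1 then 2:
  1 Syncope: [mivitlina] → [mvtlna]
  2 Progressive Voicing Assimilation: [mvtlna] → [mvdlna]
  result: [mvdlna]
Order 2 then 1:
  2 Progressive Voicing Assimilation: no change — [mivitlina]
  1 Syncope: [mivitlina] → [mvtlna]
  result: [mvtlna]

1 then 2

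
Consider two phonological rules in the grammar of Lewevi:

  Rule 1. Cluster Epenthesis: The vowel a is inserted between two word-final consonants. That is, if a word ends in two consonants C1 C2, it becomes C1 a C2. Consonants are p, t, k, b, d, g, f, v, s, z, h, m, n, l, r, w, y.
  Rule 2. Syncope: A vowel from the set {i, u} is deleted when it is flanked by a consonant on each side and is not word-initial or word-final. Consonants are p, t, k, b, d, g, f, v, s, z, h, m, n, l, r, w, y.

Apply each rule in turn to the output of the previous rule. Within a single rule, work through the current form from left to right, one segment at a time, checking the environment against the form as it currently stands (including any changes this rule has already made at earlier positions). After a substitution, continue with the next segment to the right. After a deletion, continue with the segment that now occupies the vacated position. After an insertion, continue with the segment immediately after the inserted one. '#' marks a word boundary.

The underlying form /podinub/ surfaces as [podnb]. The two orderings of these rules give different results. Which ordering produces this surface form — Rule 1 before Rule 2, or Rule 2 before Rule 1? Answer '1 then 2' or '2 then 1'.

1 then 2

Order 1 then 2:
  1 Cluster Epenthesis: no change — [podinub]
  2 Syncope: [podinub] → [podnb]
  result: [podnb]
Order 2 then 1:
  2 Syncope: [podinub] → [podnb]
  1 Cluster Epenthesis: [podnb] → [podnab]
  result: [podnab]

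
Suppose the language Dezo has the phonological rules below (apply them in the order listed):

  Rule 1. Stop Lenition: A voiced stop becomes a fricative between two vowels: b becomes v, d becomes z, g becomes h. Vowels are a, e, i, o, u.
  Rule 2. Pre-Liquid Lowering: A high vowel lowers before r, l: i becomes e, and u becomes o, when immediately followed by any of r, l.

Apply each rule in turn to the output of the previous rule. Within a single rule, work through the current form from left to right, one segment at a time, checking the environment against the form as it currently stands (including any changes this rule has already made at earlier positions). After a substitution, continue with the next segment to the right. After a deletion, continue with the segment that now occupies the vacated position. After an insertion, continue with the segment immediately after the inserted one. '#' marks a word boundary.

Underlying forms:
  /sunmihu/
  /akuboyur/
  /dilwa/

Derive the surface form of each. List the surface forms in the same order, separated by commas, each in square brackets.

[sunmihu], [akuvoyor], [delwa]

/sunmihu/:
  Rule 1 Stop Lenition: no change — [sunmihu]
  Rule 2 Pre-Liquid Lowering: no change — [sunmihu]
/akuboyur/:
  Rule 1 Stop Lenition: [akuboyur] → [akuvoyur]
  Rule 2 Pre-Liquid Lowering: [akuvoyur] → [akuvoyor]
/dilwa/:
  Rule 1 Stop Lenition: no change — [dilwa]
  Rule 2 Pre-Liquid Lowering: [dilwa] → [delwa]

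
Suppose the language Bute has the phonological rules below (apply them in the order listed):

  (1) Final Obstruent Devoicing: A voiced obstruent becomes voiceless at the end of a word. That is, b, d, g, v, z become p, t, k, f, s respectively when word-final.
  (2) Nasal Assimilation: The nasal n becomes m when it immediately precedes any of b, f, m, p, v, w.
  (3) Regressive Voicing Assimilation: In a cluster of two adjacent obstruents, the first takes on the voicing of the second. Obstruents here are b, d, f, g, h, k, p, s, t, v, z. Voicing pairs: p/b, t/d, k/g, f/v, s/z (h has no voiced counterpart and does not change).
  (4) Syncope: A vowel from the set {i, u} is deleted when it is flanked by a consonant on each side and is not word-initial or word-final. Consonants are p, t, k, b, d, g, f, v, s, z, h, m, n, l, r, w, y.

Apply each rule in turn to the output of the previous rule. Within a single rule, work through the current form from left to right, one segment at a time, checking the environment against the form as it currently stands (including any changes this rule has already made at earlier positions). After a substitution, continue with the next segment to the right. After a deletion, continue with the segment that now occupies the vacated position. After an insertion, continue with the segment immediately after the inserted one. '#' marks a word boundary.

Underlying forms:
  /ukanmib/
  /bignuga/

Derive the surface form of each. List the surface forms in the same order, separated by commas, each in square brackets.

/ukanmib/:
  (1) Final Obstruent Devoicing: [ukanmib] → [ukanmip]
  (2) Nasal Assimilation: [ukanmip] → [ukammip]
  (3) Regressive Voicing Assimilation: no change — [ukammip]
  (4) Syncope: [ukammip] → [ukammp]
/bignuga/:
  (1) Final Obstruent Devoicing: no change — [bignuga]
  (2) Nasal Assimilation: no change — [bignuga]
  (3) Regressive Voicing Assimilation: no change — [bignuga]
  (4) Syncope: [bignuga] → [bgnga]

[ukammp], [bgnga]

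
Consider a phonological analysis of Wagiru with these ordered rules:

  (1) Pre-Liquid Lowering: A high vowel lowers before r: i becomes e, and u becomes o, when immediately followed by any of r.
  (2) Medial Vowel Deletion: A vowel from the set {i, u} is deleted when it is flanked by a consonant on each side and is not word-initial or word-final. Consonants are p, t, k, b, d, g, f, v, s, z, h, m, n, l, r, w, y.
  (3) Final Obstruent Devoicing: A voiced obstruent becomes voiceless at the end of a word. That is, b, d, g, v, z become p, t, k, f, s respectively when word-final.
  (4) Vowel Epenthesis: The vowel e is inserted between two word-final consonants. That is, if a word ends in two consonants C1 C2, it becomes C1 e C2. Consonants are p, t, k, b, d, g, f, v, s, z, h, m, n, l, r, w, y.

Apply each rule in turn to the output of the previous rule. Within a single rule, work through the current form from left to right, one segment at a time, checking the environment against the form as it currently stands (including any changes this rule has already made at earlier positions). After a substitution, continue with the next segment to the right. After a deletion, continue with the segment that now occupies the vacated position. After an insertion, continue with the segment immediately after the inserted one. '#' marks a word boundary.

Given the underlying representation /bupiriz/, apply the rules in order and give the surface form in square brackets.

(1) Pre-Liquid Lowering: [bupiriz] → [buperiz]
(2) Medial Vowel Deletion: [buperiz] → [bperz]
(3) Final Obstruent Devoicing: [bperz] → [bpers]
(4) Vowel Epenthesis: [bpers] → [bperes]

[bperes]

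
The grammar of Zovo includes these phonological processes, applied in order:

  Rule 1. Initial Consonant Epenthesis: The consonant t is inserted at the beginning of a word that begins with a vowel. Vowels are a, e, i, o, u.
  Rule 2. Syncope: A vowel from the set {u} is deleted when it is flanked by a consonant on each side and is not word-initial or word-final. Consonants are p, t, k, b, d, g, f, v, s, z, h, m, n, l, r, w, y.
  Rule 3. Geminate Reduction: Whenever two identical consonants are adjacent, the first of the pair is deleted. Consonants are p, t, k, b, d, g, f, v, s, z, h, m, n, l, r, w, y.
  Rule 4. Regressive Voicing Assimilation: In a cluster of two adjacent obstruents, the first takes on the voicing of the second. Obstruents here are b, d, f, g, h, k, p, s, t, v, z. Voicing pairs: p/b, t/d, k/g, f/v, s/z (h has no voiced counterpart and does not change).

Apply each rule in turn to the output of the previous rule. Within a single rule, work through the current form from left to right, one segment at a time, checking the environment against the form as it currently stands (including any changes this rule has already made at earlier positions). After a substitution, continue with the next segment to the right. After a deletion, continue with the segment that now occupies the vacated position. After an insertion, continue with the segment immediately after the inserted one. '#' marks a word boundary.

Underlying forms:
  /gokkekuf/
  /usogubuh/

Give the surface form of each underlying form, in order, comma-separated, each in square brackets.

/gokkekuf/:
  Rule 1 Initial Consonant Epenthesis: no change — [gokkekuf]
  Rule 2 Syncope: [gokkekuf] → [gokkekf]
  Rule 3 Geminate Reduction: [gokkekf] → [gokekf]
  Rule 4 Regressive Voicing Assimilation: no change — [gokekf]
/usogubuh/:
  Rule 1 Initial Consonant Epenthesis: [usogubuh] → [tusogubuh]
  Rule 2 Syncope: [tusogubuh] → [tsogbh]
  Rule 3 Geminate Reduction: no change — [tsogbh]
  Rule 4 Regressive Voicing Assimilation: [tsogbh] → [tsogph]

[gokekf], [tsogph]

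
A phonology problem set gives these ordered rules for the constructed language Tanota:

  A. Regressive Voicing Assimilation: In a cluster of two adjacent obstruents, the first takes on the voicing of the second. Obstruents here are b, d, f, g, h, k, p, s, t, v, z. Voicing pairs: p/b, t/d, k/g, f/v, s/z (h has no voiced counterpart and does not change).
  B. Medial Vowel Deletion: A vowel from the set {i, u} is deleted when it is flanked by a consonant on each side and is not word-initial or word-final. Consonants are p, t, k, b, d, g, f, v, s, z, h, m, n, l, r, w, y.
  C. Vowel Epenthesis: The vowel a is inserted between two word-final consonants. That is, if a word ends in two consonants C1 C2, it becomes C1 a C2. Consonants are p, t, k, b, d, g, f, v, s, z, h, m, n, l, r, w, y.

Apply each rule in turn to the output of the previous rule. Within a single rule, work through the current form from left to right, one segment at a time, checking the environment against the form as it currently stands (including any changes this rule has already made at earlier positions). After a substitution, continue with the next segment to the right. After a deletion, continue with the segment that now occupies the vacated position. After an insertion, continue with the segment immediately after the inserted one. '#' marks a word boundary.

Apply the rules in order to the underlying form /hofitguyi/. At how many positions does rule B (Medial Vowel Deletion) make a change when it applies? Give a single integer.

A Regressive Voicing Assimilation: [hofitguyi] → [hofidguyi]
B Medial Vowel Deletion: [hofidguyi] → [hofdgyi]
C Vowel Epenthesis: no change — [hofdgyi]
Rule B changed 2 position(s).

2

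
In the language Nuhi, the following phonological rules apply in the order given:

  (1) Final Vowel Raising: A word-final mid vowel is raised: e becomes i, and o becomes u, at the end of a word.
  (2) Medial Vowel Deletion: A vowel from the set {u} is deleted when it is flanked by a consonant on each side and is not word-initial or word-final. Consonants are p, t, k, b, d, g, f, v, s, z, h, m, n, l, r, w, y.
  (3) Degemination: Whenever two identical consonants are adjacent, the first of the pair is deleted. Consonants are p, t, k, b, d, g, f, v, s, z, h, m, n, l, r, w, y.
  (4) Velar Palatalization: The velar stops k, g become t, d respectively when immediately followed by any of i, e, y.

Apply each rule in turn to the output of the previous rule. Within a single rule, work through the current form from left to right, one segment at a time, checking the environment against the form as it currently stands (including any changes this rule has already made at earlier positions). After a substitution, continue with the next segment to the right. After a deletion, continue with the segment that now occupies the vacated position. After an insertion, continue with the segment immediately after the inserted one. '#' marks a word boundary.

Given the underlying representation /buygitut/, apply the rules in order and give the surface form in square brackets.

(1) Final Vowel Raising: no change — [buygitut]
(2) Medial Vowel Deletion: [buygitut] → [bygitt]
(3) Degemination: [bygitt] → [bygit]
(4) Velar Palatalization: [bygit] → [bydit]

[bydit]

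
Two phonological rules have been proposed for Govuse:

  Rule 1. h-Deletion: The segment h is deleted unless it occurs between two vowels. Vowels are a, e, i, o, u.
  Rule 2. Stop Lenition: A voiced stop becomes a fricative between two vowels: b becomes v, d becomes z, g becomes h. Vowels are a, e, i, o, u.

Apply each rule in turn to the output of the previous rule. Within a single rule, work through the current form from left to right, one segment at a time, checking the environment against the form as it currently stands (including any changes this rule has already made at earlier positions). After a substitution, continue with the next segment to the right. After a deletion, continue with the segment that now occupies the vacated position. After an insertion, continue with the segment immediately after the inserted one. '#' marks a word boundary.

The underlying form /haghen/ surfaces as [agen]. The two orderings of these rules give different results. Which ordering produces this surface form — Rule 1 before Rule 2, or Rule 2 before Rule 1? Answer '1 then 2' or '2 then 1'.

2 then 1

Order 1 then 2:
  1 h-Deletion: [haghen] → [agen]
  2 Stop Lenition: [agen] → [ahen]
  result: [ahen]
Order 2 then 1:
  2 Stop Lenition: no change — [haghen]
  1 h-Deletion: [haghen] → [agen]
  result: [agen]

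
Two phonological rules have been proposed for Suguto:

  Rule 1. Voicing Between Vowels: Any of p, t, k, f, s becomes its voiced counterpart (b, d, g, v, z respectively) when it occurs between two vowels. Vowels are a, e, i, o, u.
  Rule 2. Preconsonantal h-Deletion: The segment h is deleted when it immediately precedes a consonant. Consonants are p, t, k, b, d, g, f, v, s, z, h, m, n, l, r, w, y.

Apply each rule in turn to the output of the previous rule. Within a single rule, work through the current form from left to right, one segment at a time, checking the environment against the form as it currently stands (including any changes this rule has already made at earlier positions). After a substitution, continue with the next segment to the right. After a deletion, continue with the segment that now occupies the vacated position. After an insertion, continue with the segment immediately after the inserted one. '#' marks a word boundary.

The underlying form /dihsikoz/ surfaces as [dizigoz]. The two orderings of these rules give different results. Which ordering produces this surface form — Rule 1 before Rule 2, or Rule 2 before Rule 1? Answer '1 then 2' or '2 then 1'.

2 then 1

Order 1 then 2:
  1 Voicing Between Vowels: [dihsikoz] → [dihsigoz]
  2 Preconsonantal h-Deletion: [dihsigoz] → [disigoz]
  result: [disigoz]
Order 2 then 1:
  2 Preconsonantal h-Deletion: [dihsikoz] → [disikoz]
  1 Voicing Between Vowels: [disikoz] → [dizigoz]
  result: [dizigoz]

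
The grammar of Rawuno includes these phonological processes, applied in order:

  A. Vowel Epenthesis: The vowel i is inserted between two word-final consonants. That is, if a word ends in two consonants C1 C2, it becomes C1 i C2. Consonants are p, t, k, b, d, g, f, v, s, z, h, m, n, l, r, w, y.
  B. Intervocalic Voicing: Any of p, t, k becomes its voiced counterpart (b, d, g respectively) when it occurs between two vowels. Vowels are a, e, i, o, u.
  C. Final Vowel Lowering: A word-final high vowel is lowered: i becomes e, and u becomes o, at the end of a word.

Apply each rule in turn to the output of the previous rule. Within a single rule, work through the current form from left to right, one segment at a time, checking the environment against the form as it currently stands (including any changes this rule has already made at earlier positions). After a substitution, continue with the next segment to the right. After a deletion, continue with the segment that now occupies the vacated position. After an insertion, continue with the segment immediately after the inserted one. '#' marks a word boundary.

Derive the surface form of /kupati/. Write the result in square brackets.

A Vowel Epenthesis: no change — [kupati]
B Intervocalic Voicing: [kupati] → [kubadi]
C Final Vowel Lowering: [kubadi] → [kubade]

[kubade]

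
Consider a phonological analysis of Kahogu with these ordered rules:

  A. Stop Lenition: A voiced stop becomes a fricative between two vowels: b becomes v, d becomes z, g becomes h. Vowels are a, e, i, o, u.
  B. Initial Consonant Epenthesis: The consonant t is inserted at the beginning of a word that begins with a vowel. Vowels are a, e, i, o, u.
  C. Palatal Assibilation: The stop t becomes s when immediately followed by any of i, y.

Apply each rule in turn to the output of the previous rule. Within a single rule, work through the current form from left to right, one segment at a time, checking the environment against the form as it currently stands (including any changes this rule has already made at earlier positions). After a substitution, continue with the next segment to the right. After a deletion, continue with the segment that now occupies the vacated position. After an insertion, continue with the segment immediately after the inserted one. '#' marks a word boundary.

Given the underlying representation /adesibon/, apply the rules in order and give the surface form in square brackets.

A Stop Lenition: [adesibon] → [azesivon]
B Initial Consonant Epenthesis: [azesivon] → [tazesivon]
C Palatal Assibilation: no change — [tazesivon]

[tazesivon]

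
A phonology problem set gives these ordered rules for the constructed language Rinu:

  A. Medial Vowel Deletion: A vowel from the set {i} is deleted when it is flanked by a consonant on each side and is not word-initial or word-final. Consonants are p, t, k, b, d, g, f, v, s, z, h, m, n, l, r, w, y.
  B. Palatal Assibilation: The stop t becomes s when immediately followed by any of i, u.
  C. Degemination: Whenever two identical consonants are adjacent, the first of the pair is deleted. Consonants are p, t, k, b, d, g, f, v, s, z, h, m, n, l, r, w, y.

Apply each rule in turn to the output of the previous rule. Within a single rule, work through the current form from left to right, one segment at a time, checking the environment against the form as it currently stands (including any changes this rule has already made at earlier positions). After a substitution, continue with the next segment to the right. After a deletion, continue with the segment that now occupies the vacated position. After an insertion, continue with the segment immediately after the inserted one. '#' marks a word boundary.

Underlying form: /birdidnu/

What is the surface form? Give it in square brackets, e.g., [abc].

[brdnu]

A Medial Vowel Deletion: [birdidnu] → [brddnu]
B Palatal Assibilation: no change — [brddnu]
C Degemination: [brddnu] → [brdnu]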